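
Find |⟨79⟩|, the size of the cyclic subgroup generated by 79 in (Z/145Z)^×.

28

The order of 79 must divide φ(145) = φ(5·29) = (5−1)·(29−1) = 4·28 = 112 = 2^4 · 7.
Divisors of 112: 1, 2, 4, 7, 8, 14, 16, 28, 56, 112.
Evaluate successive powers at the divisors of 112:
79^1 ≡ 79 (mod 145)
79^2 ≡ 6 (mod 145)
79^4 ≡ 36 (mod 145)
79^7 ≡ 99 (mod 145)
79^8 ≡ 136 (mod 145)
79^14 ≡ 86 (mod 145)
79^16 ≡ 81 (mod 145)
79^28 ≡ 1 (mod 145) ✓
Therefore the multiplicative order of 79 modulo 145 is 28.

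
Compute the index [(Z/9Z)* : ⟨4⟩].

2

ord(4) | φ(9) = φ(3^2) = 3·(3−1) = 6 = 2 · 3.
Divisors of 6: 1, 2, 3, 6.
Check 4^d mod 9 for each divisor in increasing order:
4^1 ≡ 4
4^2 ≡ 7
4^3 ≡ 1
The order of 4 is 3, so the subgroup it generates has 3 elements.
Index = |(Z/9Z)^×| / |⟨4⟩| = 6 / 3 = 2.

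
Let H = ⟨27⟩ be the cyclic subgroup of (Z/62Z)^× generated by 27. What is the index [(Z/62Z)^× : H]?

ord(27) | φ(62) = φ(2)·φ(31) = 1·30 = 30 = 2 · 3 · 5.
Divisors of 30: 1, 2, 3, 5, 6, 10, 15, 30.
Check 27^d mod 62 for each divisor in increasing order:
27^1 ≡ 27 (mod 62)
27^2 ≡ 47 (mod 62)
27^3 ≡ 29 (mod 62)
27^5 ≡ 61 (mod 62)
27^6 ≡ 35 (mod 62)
27^10 ≡ 1 (mod 62) ✓
So ord_62(27) = 10, hence |⟨27⟩| = 10.
[(Z/62Z)^× : ⟨27⟩] = 30/10 = 3.

3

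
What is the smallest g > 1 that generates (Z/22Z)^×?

7

φ(22) = φ(2)·φ(11) = 1·10 = 10 = 2 · 5.
g is a primitive root iff g^(10/q) ≢ 1 (mod 22) for each prime q ∈ {2, 5}.
g = 2: gcd(2, 22) = 2 > 1, not a unit — skip.
g = 3: 3^5 ≡ 1 — hits 1, so not a primitive root.
g = 4: gcd(4, 22) = 2 > 1, not a unit — skip.
g = 5: 5^5 ≡ 1 — hits 1, so not a primitive root.
g = 6: gcd(6, 22) = 2 > 1, not a unit — skip.
g = 7: 7^5 ≡ 21; 7^2 ≡ 5 — none is 1, so 7 is a primitive root.
So 7 is the smallest generator of (Z/22Z)^×.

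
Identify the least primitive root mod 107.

φ(107) = 107 − 1 = 106 = 2 · 53.
g is a primitive root iff g^(106/q) ≢ 1 (mod 107) for each prime q ∈ {2, 53}.
g = 2: 2^53 ≡ 106; 2^2 ≡ 4 — none is 1, so 2 is a primitive root.
The smallest primitive root modulo 107 is 2.

2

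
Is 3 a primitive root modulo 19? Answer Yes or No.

Yes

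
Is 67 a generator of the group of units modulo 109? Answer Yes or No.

φ(109) = 109 − 1 = 108 = 2^2 · 3^3.
67 is a primitive root mod 109 iff 67^(φ(109)/q) ≢ 1 for every prime q | φ(109), i.e. q ∈ {2, 3}.
67^54 ≡ 108 (mod 109)  [q = 2: ≢ 1 ✓]
67^36 ≡ 45 (mod 109)  [q = 3: ≢ 1 ✓]
Every test exponent gives a nontrivial residue, hence 67 generates the full group.

Yes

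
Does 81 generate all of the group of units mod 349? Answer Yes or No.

No

φ(349) = 349 − 1 = 348 = 2^2 · 3 · 29.
It suffices to check that the order of 81 is not a proper divisor of 348: compute 81^(348/q) for q ∈ {2, 3, 29}.
81^174 ≡ 1 (mod 349)  [q = 2: ≡ 1 ✗]
81^116 ≡ 122 (mod 349)  [q = 3: ≢ 1 ✓]
81^12 ≡ 301 (mod 349)  [q = 29: ≢ 1 ✓]
Since 81^174 ≡ 1, the order of 81 divides 174 < 348, so 81 is not a primitive root.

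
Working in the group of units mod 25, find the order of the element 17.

By Lagrange's theorem, ord_25(17) divides φ(25) = φ(5^2) = 5·(5−1) = 20 = 2^2 · 5.
Divisors of 20: 1, 2, 4, 5, 10, 20.
Check 17^d mod 25 for each divisor in increasing order:
17^1 ≡ 17 (mod 25)
17^2 ≡ 14 (mod 25)
17^4 ≡ 21 (mod 25)
17^5 ≡ 7 (mod 25)
17^10 ≡ 24 (mod 25)
17^20 ≡ 1 (mod 25) ✓
The smallest such exponent is 20, so the order of 17 is 20.

20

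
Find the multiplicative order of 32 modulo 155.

The order of 32 must divide φ(155) = φ(5·31) = (5−1)·(31−1) = 4·30 = 120 = 2^3 · 3 · 5.
Divisors of 120: 1, 2, 3, 4, 5, 6, 8, 10, 12, 15, 20, 24, 30, 40, 60, 120.
Evaluate successive powers at the divisors of 120:
32^1 ≡ 32 (mod 155)
32^2 ≡ 94 (mod 155)
32^3 ≡ 63 (mod 155)
32^4 ≡ 1 (mod 155) ✓
The smallest such exponent is 4, so the order of 32 is 4.

4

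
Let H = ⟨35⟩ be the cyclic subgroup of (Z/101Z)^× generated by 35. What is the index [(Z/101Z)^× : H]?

1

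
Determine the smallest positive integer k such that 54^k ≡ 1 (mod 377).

84

The order of 54 must divide φ(377) = φ(13·29) = (13−1)·(29−1) = 12·28 = 336 = 2^4 · 3 · 7.
Divisors of 336: 1, 2, 3, 4, 6, 7, 8, 12, 14, 16, 21, 24, 28, 42, 48, 56, 84, 112, 168, 336.
Test each divisor d:
54^1 ≡ 54
54^2 ≡ 277
54^3 ≡ 255
54^4 ≡ 198
54^6 ≡ 181
54^7 ≡ 349
54^8 ≡ 373
54^12 ≡ 339
54^14 ≡ 30
54^16 ≡ 16
54^21 ≡ 291
54^24 ≡ 313
54^28 ≡ 146
54^42 ≡ 233
54^48 ≡ 326
54^56 ≡ 204
54^84 ≡ 1
Therefore the multiplicative order of 54 modulo 377 is 84.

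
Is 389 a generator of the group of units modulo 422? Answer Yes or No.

No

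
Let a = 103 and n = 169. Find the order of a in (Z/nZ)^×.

26

By Lagrange's theorem, ord_169(103) divides φ(169) = φ(13^2) = 13·(13−1) = 156 = 2^2 · 3 · 13.
Divisors of 156: 1, 2, 3, 4, 6, 12, 13, 26, 39, 52, 78, 156.
Test each divisor d:
103^1 ≡ 103
103^2 ≡ 131
103^3 ≡ 142
103^4 ≡ 92
103^6 ≡ 53
103^12 ≡ 105
103^13 ≡ 168
103^26 ≡ 1
Hence ord(103) = 26.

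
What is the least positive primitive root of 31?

φ(31) = 31 − 1 = 30 = 2 · 3 · 5.
Test candidates g = 2, 3, … against the prime factors q ∈ {2, 3, 5} of φ(31): g is a generator iff g^(30/q) ≢ 1 for every such q.
g = 2: 2^15 ≡ 1 — hits 1, so not a primitive root.
g = 3: 3^15 ≡ 30; 3^10 ≡ 25; 3^6 ≡ 16 — none is 1, so 3 is a primitive root.
So 3 is the smallest generator of (Z/31Z)^×.

3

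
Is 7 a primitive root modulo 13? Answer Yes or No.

Yes

φ(13) = 13 − 1 = 12 = 2^2 · 3.
7 is a primitive root mod 13 iff 7^(φ(13)/q) ≢ 1 for every prime q | φ(13), i.e. q ∈ {2, 3}.
7^6 ≡ 12 (mod 13)  [q = 2: ≢ 1 ✓]
7^4 ≡ 9 (mod 13)  [q = 3: ≢ 1 ✓]
None equal 1, so ord_13(7) = 12: 7 is a primitive root.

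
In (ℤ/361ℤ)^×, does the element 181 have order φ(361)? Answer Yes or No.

φ(361) = φ(19^2) = 19·(19−1) = 342 = 2 · 3^2 · 19.
Test 181^(342/q) mod 361 for each prime factor q of 342:
181^171 ≡ 360 (mod 361)  [q = 2: ≢ 1 ✓]
181^114 ≡ 68 (mod 361)  [q = 3: ≢ 1 ✓]
181^18 ≡ 305 (mod 361)  [q = 19: ≢ 1 ✓]
None equal 1, so ord_361(181) = 342: 181 is a primitive root.

Yes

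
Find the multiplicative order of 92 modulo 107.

The order of 92 must divide φ(107) = 107 − 1 = 106 = 2 · 53.
Divisors of 106: 1, 2, 53, 106.
Check 92^d mod 107 for each divisor in increasing order:
92^1 ≡ 92 (mod 107)
92^2 ≡ 11 (mod 107)
92^53 ≡ 1 (mod 107) ✓
Hence ord(92) = 53.

53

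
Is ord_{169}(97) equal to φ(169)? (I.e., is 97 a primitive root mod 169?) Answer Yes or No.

Yes

φ(169) = φ(13^2) = 13·(13−1) = 156 = 2^2 · 3 · 13.
Test 97^(156/q) mod 169 for each prime factor q of 156:
97^78 ≡ 168 (mod 169)  [q = 2: ≢ 1 ✓]
97^52 ≡ 22 (mod 169)  [q = 3: ≢ 1 ✓]
97^12 ≡ 157 (mod 169)  [q = 13: ≢ 1 ✓]
Every test exponent gives a nontrivial residue, hence 97 generates the full group.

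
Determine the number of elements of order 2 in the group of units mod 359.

φ(359) = 359 − 1 = 358 = 2 · 179.
(Z/359Z)^× is cyclic (|G| = 358); a cyclic group of order m has exactly φ(d) elements of each order d | m, and none otherwise.
2 | 358, and φ(2) = 2 − 1 = 1.

1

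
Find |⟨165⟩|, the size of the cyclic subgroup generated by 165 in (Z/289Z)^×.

272

Since 165 ∈ (Z/289Z)^×, its order divides φ(289) = φ(17^2) = 17·(17−1) = 272 = 2^4 · 17.
Divisors of 272: 1, 2, 4, 8, 16, 17, 34, 68, 136, 272.
Test each divisor d:
165^1 ≡ 165
165^2 ≡ 59
165^4 ≡ 13
165^8 ≡ 169
165^16 ≡ 239
165^17 ≡ 131
165^34 ≡ 110
165^68 ≡ 251
165^136 ≡ 288
165^272 ≡ 1
So ord_289(165) = 272.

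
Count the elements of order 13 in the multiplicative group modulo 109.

0

φ(109) = 109 − 1 = 108 = 2^2 · 3^3.
(Z/109Z)^× is cyclic (|G| = 108); a cyclic group of order m has exactly φ(d) elements of each order d | m, and none otherwise.
Here 108 is not a multiple of 13, so there are no elements of order 13.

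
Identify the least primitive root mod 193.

φ(193) = 193 − 1 = 192 = 2^6 · 3.
Test candidates g = 2, 3, … against the prime factors q ∈ {2, 3} of φ(193): g is a generator iff g^(192/q) ≢ 1 for every such q.
g = 2: 2^96 ≡ 1 — hits 1, so not a primitive root.
g = 3: 3^96 ≡ 1 — hits 1, so not a primitive root.
g = 4: 4^96 ≡ 1 — hits 1, so not a primitive root.
g = 5: 5^96 ≡ 192; 5^64 ≡ 84 — none is 1, so 5 is a primitive root.
Hence the least primitive root of 193 is 5.

5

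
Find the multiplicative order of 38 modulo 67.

Since 38 ∈ (Z/67Z)^×, its order divides φ(67) = 67 − 1 = 66 = 2 · 3 · 11.
Divisors of 66: 1, 2, 3, 6, 11, 22, 33, 66.
Compute 38^d (mod 67) for the divisors d until we hit 1:
38^1 ≡ 38 (mod 67)
38^2 ≡ 37 (mod 67)
38^3 ≡ 66 (mod 67)
38^6 ≡ 1 (mod 67) ✓
Therefore the multiplicative order of 38 modulo 67 is 6.

6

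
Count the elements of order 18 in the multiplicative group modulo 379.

6

φ(379) = 379 − 1 = 378 = 2 · 3^3 · 7.
(Z/379Z)^× is cyclic (|G| = 378); a cyclic group of order m has exactly φ(d) elements of each order d | m, and none otherwise.
18 = 2 · 3^2 divides 378, and φ(18) = 6.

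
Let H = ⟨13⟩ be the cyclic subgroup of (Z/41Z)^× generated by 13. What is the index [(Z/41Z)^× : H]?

By Lagrange's theorem, ord_41(13) divides φ(41) = 41 − 1 = 40 = 2^3 · 5.
Divisors of 40: 1, 2, 4, 5, 8, 10, 20, 40.
Check 13^d mod 41 for each divisor in increasing order:
13^1 ≡ 13
13^2 ≡ 5
13^4 ≡ 25
13^5 ≡ 38
13^8 ≡ 10
13^10 ≡ 9
13^20 ≡ 40
13^40 ≡ 1
So ord_41(13) = 40, hence |⟨13⟩| = 40.
Index = |(Z/41Z)^×| / |⟨13⟩| = 40 / 40 = 1.

1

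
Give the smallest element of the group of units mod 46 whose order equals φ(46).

φ(46) = φ(2)·φ(23) = 1·22 = 22 = 2 · 11.
Test candidates g = 2, 3, … against the prime factors q ∈ {2, 11} of φ(46): g is a generator iff g^(22/q) ≢ 1 for every such q.
g = 2: gcd(2, 46) = 2 > 1, not a unit — skip.
g = 3: 3^11 ≡ 1 — hits 1, so not a primitive root.
g = 4: gcd(4, 46) = 2 > 1, not a unit — skip.
g = 5: 5^11 ≡ 45; 5^2 ≡ 25 — none is 1, so 5 is a primitive root.
Hence the least primitive root of 46 is 5.

5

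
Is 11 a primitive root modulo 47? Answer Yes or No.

Yes

φ(47) = 47 − 1 = 46 = 2 · 23.
11 is a primitive root mod 47 iff 11^(φ(47)/q) ≢ 1 for every prime q | φ(47), i.e. q ∈ {2, 23}.
11^23 ≡ 46 (mod 47)  [q = 2: ≢ 1 ✓]
11^2 ≡ 27 (mod 47)  [q = 23: ≢ 1 ✓]
None equal 1, so ord_47(11) = 46: 11 is a primitive root.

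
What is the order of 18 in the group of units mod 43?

42

By Lagrange's theorem, ord_43(18) divides φ(43) = 43 − 1 = 42 = 2 · 3 · 7.
Divisors of 42: 1, 2, 3, 6, 7, 14, 21, 42.
Test each divisor d:
18^1 ≡ 18 (mod 43)
18^2 ≡ 23 (mod 43)
18^3 ≡ 27 (mod 43)
18^6 ≡ 41 (mod 43)
18^7 ≡ 7 (mod 43)
18^14 ≡ 6 (mod 43)
18^21 ≡ 42 (mod 43)
18^42 ≡ 1 (mod 43) ✓
So ord_43(18) = 42.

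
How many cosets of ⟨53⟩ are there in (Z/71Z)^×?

1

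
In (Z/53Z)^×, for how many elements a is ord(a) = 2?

1

φ(53) = 53 − 1 = 52 = 2^2 · 13.
In a cyclic group of order 52, there are φ(d) elements of order d for each divisor d of 52, and zero for non-divisors.
2 | 52, and φ(2) = 2 − 1 = 1.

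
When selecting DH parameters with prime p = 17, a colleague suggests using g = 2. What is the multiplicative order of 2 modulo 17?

8

Since 2 ∈ (Z/17Z)^×, its order divides φ(17) = 17 − 1 = 16 = 2^4.
Divisors of 16: 1, 2, 4, 8, 16.
Test each divisor d:
2^1 ≡ 2 (mod 17)
2^2 ≡ 4 (mod 17)
2^4 ≡ 16 (mod 17)
2^8 ≡ 1 (mod 17) ✓
Hence ord(2) = 8.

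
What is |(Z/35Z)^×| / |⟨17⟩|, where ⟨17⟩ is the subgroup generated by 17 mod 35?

ord(17) | φ(35) = φ(5·7) = (5−1)·(7−1) = 4·6 = 24 = 2^3 · 3.
Divisors of 24: 1, 2, 3, 4, 6, 8, 12, 24.
Compute 17^d (mod 35) for the divisors d until we hit 1:
17^1 ≡ 17
17^2 ≡ 9
17^3 ≡ 13
17^4 ≡ 11
17^6 ≡ 29
17^8 ≡ 16
17^12 ≡ 1
The order of 17 is 12, so the subgroup it generates has 12 elements.
Index = |(Z/35Z)^×| / |⟨17⟩| = 24 / 12 = 2.

2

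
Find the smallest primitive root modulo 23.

5

φ(23) = 23 − 1 = 22 = 2 · 11.
g is a primitive root iff g^(22/q) ≢ 1 (mod 23) for each prime q ∈ {2, 11}.
g = 2: 2^11 ≡ 1 — hits 1, so not a primitive root.
g = 3: 3^11 ≡ 1 — hits 1, so not a primitive root.
g = 4: 4^11 ≡ 1 — hits 1, so not a primitive root.
g = 5: 5^11 ≡ 22; 5^2 ≡ 2 — none is 1, so 5 is a primitive root.
The smallest primitive root modulo 23 is 5.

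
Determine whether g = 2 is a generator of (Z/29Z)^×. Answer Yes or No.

Yes

φ(29) = 29 − 1 = 28 = 2^2 · 7.
An element g generates (Z/29Z)^× iff g^(28/q) ≢ 1 (mod 29) for each prime q ∈ {2, 7}.
2^14 ≡ 28 (mod 29)  [q = 2: ≢ 1 ✓]
2^4 ≡ 16 (mod 29)  [q = 7: ≢ 1 ✓]
None equal 1, so ord_29(2) = 28: 2 is a primitive root.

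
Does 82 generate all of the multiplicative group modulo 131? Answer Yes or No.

Yes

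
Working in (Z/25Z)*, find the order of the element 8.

20

ord(8) | φ(25) = φ(5^2) = 5·(5−1) = 20 = 2^2 · 5.
Divisors of 20: 1, 2, 4, 5, 10, 20.
Check 8^d mod 25 for each divisor in increasing order:
8^1 ≡ 8
8^2 ≡ 14
8^4 ≡ 21
8^5 ≡ 18
8^10 ≡ 24
8^20 ≡ 1
The smallest such exponent is 20, so the order of 8 is 20.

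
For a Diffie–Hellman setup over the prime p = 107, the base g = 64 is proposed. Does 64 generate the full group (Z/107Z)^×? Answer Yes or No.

No

φ(107) = 107 − 1 = 106 = 2 · 53.
64 is a primitive root mod 107 iff 64^(φ(107)/q) ≢ 1 for every prime q | φ(107), i.e. q ∈ {2, 53}.
64^53 ≡ 1 (mod 107)  [q = 2: ≡ 1 ✗]
64^2 ≡ 30 (mod 107)  [q = 53: ≢ 1 ✓]
64^53 ≡ 1 shows ord(64) | 53, strictly less than φ(107); not a primitive root.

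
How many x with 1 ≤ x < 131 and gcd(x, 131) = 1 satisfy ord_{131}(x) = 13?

12

φ(131) = 131 − 1 = 130 = 2 · 5 · 13.
Since (Z/131Z)^× is cyclic of order 130, the number of elements of order d is φ(d) when d | 130 and 0 otherwise.
13 | 130, and φ(13) = 13 − 1 = 12.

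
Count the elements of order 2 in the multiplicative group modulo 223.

φ(223) = 223 − 1 = 222 = 2 · 3 · 37.
(Z/223Z)^× is cyclic (|G| = 222); a cyclic group of order m has exactly φ(d) elements of each order d | m, and none otherwise.
2 | 222, and φ(2) = 2 − 1 = 1.

1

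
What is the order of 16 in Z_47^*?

ord(16) | φ(47) = 47 − 1 = 46 = 2 · 23.
Divisors of 46: 1, 2, 23, 46.
Check 16^d mod 47 for each divisor in increasing order:
16^1 ≡ 16
16^2 ≡ 21
16^23 ≡ 1
So ord_47(16) = 23.

23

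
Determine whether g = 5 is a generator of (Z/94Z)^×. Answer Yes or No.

Yes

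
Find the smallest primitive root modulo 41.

6

φ(41) = 41 − 1 = 40 = 2^3 · 5.
Test candidates g = 2, 3, … against the prime factors q ∈ {2, 5} of φ(41): g is a generator iff g^(40/q) ≢ 1 for every such q.
g = 2: 2^20 ≡ 1 — hits 1, so not a primitive root.
g = 3: 3^20 ≡ 40; 3^8 ≡ 1 — hits 1, so not a primitive root.
g = 4: 4^20 ≡ 1 — hits 1, so not a primitive root.
g = 5: 5^20 ≡ 1 — hits 1, so not a primitive root.
g = 6: 6^20 ≡ 40; 6^8 ≡ 10 — none is 1, so 6 is a primitive root.
The smallest primitive root modulo 41 is 6.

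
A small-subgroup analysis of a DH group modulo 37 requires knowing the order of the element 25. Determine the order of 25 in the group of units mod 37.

18

By Lagrange's theorem, ord_37(25) divides φ(37) = 37 − 1 = 36 = 2^2 · 3^2.
Divisors of 36: 1, 2, 3, 4, 6, 9, 12, 18, 36.
Check 25^d mod 37 for each divisor in increasing order:
25^1 ≡ 25
25^2 ≡ 33
25^3 ≡ 11
25^4 ≡ 16
25^6 ≡ 10
25^9 ≡ 36
25^12 ≡ 26
25^18 ≡ 1
So ord_37(25) = 18.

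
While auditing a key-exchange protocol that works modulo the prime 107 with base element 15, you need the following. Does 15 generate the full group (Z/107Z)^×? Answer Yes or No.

Yes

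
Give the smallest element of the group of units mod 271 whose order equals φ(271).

φ(271) = 271 − 1 = 270 = 2 · 3^3 · 5.
Test candidates g = 2, 3, … against the prime factors q ∈ {2, 3, 5} of φ(271): g is a generator iff g^(270/q) ≢ 1 for every such q.
g = 2: 2^135 ≡ 1 — hits 1, so not a primitive root.
g = 3: 3^135 ≡ 270; 3^90 ≡ 1 — hits 1, so not a primitive root.
g = 4: 4^135 ≡ 1 — hits 1, so not a primitive root.
g = 5: 5^135 ≡ 1 — hits 1, so not a primitive root.
g = 6: 6^135 ≡ 270; 6^90 ≡ 242; 6^54 ≡ 10 — none is 1, so 6 is a primitive root.
So 6 is the smallest generator of (Z/271Z)^×.

6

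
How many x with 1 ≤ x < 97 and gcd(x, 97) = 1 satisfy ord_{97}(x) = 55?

0

φ(97) = 97 − 1 = 96 = 2^5 · 3.
Since (Z/97Z)^× is cyclic of order 96, the number of elements of order d is φ(d) when d | 96 and 0 otherwise.
55 does not divide 96, so no element of (Z/97Z)^× has order 55.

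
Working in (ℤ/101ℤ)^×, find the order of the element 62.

Since 62 ∈ (Z/101Z)^×, its order divides φ(101) = 101 − 1 = 100 = 2^2 · 5^2.
Divisors of 100: 1, 2, 4, 5, 10, 20, 25, 50, 100.
Test each divisor d:
62^1 ≡ 62 (mod 101)
62^2 ≡ 6 (mod 101)
62^4 ≡ 36 (mod 101)
62^5 ≡ 10 (mod 101)
62^10 ≡ 100 (mod 101)
62^20 ≡ 1 (mod 101) ✓
Therefore the multiplicative order of 62 modulo 101 is 20.

20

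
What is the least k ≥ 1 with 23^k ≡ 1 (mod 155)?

20

By Lagrange's theorem, ord_155(23) divides φ(155) = φ(5·31) = (5−1)·(31−1) = 4·30 = 120 = 2^3 · 3 · 5.
Divisors of 120: 1, 2, 3, 4, 5, 6, 8, 10, 12, 15, 20, 24, 30, 40, 60, 120.
Evaluate successive powers at the divisors of 120:
23^1 ≡ 23
23^2 ≡ 64
23^3 ≡ 77
23^4 ≡ 66
23^5 ≡ 123
23^6 ≡ 39
23^8 ≡ 16
23^10 ≡ 94
23^12 ≡ 126
23^15 ≡ 92
23^20 ≡ 1
Hence ord(23) = 20.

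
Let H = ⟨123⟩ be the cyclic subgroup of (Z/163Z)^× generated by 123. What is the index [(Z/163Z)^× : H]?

9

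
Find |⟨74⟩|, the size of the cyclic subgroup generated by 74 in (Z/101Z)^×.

100

The order of 74 must divide φ(101) = 101 − 1 = 100 = 2^2 · 5^2.
Divisors of 100: 1, 2, 4, 5, 10, 20, 25, 50, 100.
Evaluate successive powers at the divisors of 100:
74^1 ≡ 74 (mod 101)
74^2 ≡ 22 (mod 101)
74^4 ≡ 80 (mod 101)
74^5 ≡ 62 (mod 101)
74^10 ≡ 6 (mod 101)
74^20 ≡ 36 (mod 101)
74^25 ≡ 10 (mod 101)
74^50 ≡ 100 (mod 101)
74^100 ≡ 1 (mod 101) ✓
The smallest such exponent is 100, so the order of 74 is 100.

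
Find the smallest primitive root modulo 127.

3

φ(127) = 127 − 1 = 126 = 2 · 3^2 · 7.
g is a primitive root iff g^(126/q) ≢ 1 (mod 127) for each prime q ∈ {2, 3, 7}.
g = 2: 2^63 ≡ 1 — hits 1, so not a primitive root.
g = 3: 3^63 ≡ 126; 3^42 ≡ 107; 3^18 ≡ 4 — none is 1, so 3 is a primitive root.
So 3 is the smallest generator of (Z/127Z)^×.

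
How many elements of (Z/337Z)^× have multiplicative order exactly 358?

φ(337) = 337 − 1 = 336 = 2^4 · 3 · 7.
In a cyclic group of order 336, there are φ(d) elements of order d for each divisor d of 336, and zero for non-divisors.
358 does not divide 336, so no element of (Z/337Z)^× has order 358.

0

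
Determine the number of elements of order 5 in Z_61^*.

4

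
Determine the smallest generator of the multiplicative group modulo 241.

7

φ(241) = 241 − 1 = 240 = 2^4 · 3 · 5.
Test candidates g = 2, 3, … against the prime factors q ∈ {2, 3, 5} of φ(241): g is a generator iff g^(240/q) ≢ 1 for every such q.
g = 2: 2^120 ≡ 1 — hits 1, so not a primitive root.
g = 3: 3^120 ≡ 1 — hits 1, so not a primitive root.
g = 4: 4^120 ≡ 1 — hits 1, so not a primitive root.
g = 5: 5^120 ≡ 1 — hits 1, so not a primitive root.
g = 6: 6^120 ≡ 1 — hits 1, so not a primitive root.
g = 7: 7^120 ≡ 240; 7^80 ≡ 15; 7^48 ≡ 91 — none is 1, so 7 is a primitive root.
Hence the least primitive root of 241 is 7.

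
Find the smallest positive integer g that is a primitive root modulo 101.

2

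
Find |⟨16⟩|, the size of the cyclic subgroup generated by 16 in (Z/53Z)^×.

13

By Lagrange's theorem, ord_53(16) divides φ(53) = 53 − 1 = 52 = 2^2 · 13.
Divisors of 52: 1, 2, 4, 13, 26, 52.
Evaluate successive powers at the divisors of 52:
16^1 ≡ 16 (mod 53)
16^2 ≡ 44 (mod 53)
16^4 ≡ 28 (mod 53)
16^13 ≡ 1 (mod 53) ✓
So ord_53(16) = 13.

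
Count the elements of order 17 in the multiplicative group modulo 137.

φ(137) = 137 − 1 = 136 = 2^3 · 17.
Since (Z/137Z)^× is cyclic of order 136, the number of elements of order d is φ(d) when d | 136 and 0 otherwise.
17 | 136, and φ(17) = 17 − 1 = 16.

16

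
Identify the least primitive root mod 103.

5

φ(103) = 103 − 1 = 102 = 2 · 3 · 17.
g is a primitive root iff g^(102/q) ≢ 1 (mod 103) for each prime q ∈ {2, 3, 17}.
g = 2: 2^51 ≡ 1 — hits 1, so not a primitive root.
g = 3: 3^51 ≡ 102; 3^34 ≡ 1 — hits 1, so not a primitive root.
g = 4: 4^51 ≡ 1 — hits 1, so not a primitive root.
g = 5: 5^51 ≡ 102; 5^34 ≡ 56; 5^6 ≡ 72 — none is 1, so 5 is a primitive root.
The smallest primitive root modulo 103 is 5.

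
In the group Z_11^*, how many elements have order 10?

4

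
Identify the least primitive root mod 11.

2

φ(11) = 11 − 1 = 10 = 2 · 5.
g is a primitive root iff g^(10/q) ≢ 1 (mod 11) for each prime q ∈ {2, 5}.
g = 2: 2^5 ≡ 10; 2^2 ≡ 4 — none is 1, so 2 is a primitive root.
Hence the least primitive root of 11 is 2.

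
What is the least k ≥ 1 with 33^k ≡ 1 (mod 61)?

20

The order of 33 must divide φ(61) = 61 − 1 = 60 = 2^2 · 3 · 5.
Divisors of 60: 1, 2, 3, 4, 5, 6, 10, 12, 15, 20, 30, 60.
Evaluate successive powers at the divisors of 60:
33^1 ≡ 33 (mod 61)
33^2 ≡ 52 (mod 61)
33^3 ≡ 8 (mod 61)
33^4 ≡ 20 (mod 61)
33^5 ≡ 50 (mod 61)
33^6 ≡ 3 (mod 61)
33^10 ≡ 60 (mod 61)
33^12 ≡ 9 (mod 61)
33^15 ≡ 11 (mod 61)
33^20 ≡ 1 (mod 61) ✓
So ord_61(33) = 20.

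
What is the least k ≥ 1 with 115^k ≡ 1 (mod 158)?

39

ord(115) | φ(158) = φ(2)·φ(79) = 1·78 = 78 = 2 · 3 · 13.
Divisors of 78: 1, 2, 3, 6, 13, 26, 39, 78.
Compute 115^d (mod 158) for the divisors d until we hit 1:
115^1 ≡ 115 (mod 158)
115^2 ≡ 111 (mod 158)
115^3 ≡ 125 (mod 158)
115^6 ≡ 141 (mod 158)
115^13 ≡ 55 (mod 158)
115^26 ≡ 23 (mod 158)
115^39 ≡ 1 (mod 158) ✓
So ord_158(115) = 39.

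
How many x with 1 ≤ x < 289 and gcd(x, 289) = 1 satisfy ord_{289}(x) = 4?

2

φ(289) = φ(17^2) = 17·(17−1) = 272 = 2^4 · 17.
Since (Z/289Z)^× is cyclic of order 272, the number of elements of order d is φ(d) when d | 272 and 0 otherwise.
4 = 2^2 divides 272, and φ(4) = 2.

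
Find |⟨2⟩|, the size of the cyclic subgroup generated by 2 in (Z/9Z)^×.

6

By Lagrange's theorem, ord_9(2) divides φ(9) = φ(3^2) = 3·(3−1) = 6 = 2 · 3.
Divisors of 6: 1, 2, 3, 6.
Compute 2^d (mod 9) for the divisors d until we hit 1:
2^1 ≡ 2 (mod 9)
2^2 ≡ 4 (mod 9)
2^3 ≡ 8 (mod 9)
2^6 ≡ 1 (mod 9) ✓
Hence ord(2) = 6.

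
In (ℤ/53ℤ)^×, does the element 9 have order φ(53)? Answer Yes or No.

φ(53) = 53 − 1 = 52 = 2^2 · 13.
9 is a primitive root mod 53 iff 9^(φ(53)/q) ≢ 1 for every prime q | φ(53), i.e. q ∈ {2, 13}.
9^26 ≡ 1 (mod 53)  [q = 2: ≡ 1 ✗]
9^4 ≡ 42 (mod 53)  [q = 13: ≢ 1 ✓]
The check at q = 2 fails, so 9 generates a proper subgroup.

No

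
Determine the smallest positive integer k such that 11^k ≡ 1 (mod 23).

22

By Lagrange's theorem, ord_23(11) divides φ(23) = 23 − 1 = 22 = 2 · 11.
Divisors of 22: 1, 2, 11, 22.
Check 11^d mod 23 for each divisor in increasing order:
11^1 ≡ 11 (mod 23)
11^2 ≡ 6 (mod 23)
11^11 ≡ 22 (mod 23)
11^22 ≡ 1 (mod 23) ✓
The smallest such exponent is 22, so the order of 11 is 22.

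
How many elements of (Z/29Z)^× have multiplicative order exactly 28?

12

φ(29) = 29 − 1 = 28 = 2^2 · 7.
In a cyclic group of order 28, there are φ(d) elements of order d for each divisor d of 28, and zero for non-divisors.
28 = 2^2 · 7 divides 28, and φ(28) = 12.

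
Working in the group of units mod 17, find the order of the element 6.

16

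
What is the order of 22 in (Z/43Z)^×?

14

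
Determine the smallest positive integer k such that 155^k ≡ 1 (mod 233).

232

Since 155 ∈ (Z/233Z)^×, its order divides φ(233) = 233 − 1 = 232 = 2^3 · 29.
Divisors of 232: 1, 2, 4, 8, 29, 58, 116, 232.
Test each divisor d:
155^1 ≡ 155
155^2 ≡ 26
155^4 ≡ 210
155^8 ≡ 63
155^29 ≡ 136
155^58 ≡ 89
155^116 ≡ 232
155^232 ≡ 1
So ord_233(155) = 232.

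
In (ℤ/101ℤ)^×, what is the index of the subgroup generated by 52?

By Lagrange's theorem, ord_101(52) divides φ(101) = 101 − 1 = 100 = 2^2 · 5^2.
Divisors of 100: 1, 2, 4, 5, 10, 20, 25, 50, 100.
Compute 52^d (mod 101) for the divisors d until we hit 1:
52^1 ≡ 52 (mod 101)
52^2 ≡ 78 (mod 101)
52^4 ≡ 24 (mod 101)
52^5 ≡ 36 (mod 101)
52^10 ≡ 84 (mod 101)
52^20 ≡ 87 (mod 101)
52^25 ≡ 1 (mod 101) ✓
Thus |⟨52⟩| = ord(52) = 25.
Index = |(Z/101Z)^×| / |⟨52⟩| = 100 / 25 = 4.

4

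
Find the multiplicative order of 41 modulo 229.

Since 41 ∈ (Z/229Z)^×, its order divides φ(229) = 229 − 1 = 228 = 2^2 · 3 · 19.
Divisors of 228: 1, 2, 3, 4, 6, 12, 19, 38, 57, 76, 114, 228.
Check 41^d mod 229 for each divisor in increasing order:
41^1 ≡ 41 (mod 229)
41^2 ≡ 78 (mod 229)
41^3 ≡ 221 (mod 229)
41^4 ≡ 130 (mod 229)
41^6 ≡ 64 (mod 229)
41^12 ≡ 203 (mod 229)
41^19 ≡ 18 (mod 229)
41^38 ≡ 95 (mod 229)
41^57 ≡ 107 (mod 229)
41^76 ≡ 94 (mod 229)
41^114 ≡ 228 (mod 229)
41^228 ≡ 1 (mod 229) ✓
Therefore the multiplicative order of 41 modulo 229 is 228.

228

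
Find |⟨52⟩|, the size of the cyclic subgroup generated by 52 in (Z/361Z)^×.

The order of 52 must divide φ(361) = φ(19^2) = 19·(19−1) = 342 = 2 · 3^2 · 19.
Divisors of 342: 1, 2, 3, 6, 9, 18, 19, 38, 57, 114, 171, 342.
Compute 52^d (mod 361) for the divisors d until we hit 1:
52^1 ≡ 52 (mod 361)
52^2 ≡ 177 (mod 361)
52^3 ≡ 179 (mod 361)
52^6 ≡ 273 (mod 361)
52^9 ≡ 132 (mod 361)
52^18 ≡ 96 (mod 361)
52^19 ≡ 299 (mod 361)
52^38 ≡ 234 (mod 361)
52^57 ≡ 293 (mod 361)
52^114 ≡ 292 (mod 361)
52^171 ≡ 360 (mod 361)
52^342 ≡ 1 (mod 361) ✓
So ord_361(52) = 342.

342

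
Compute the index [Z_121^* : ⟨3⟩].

By Lagrange's theorem, ord_121(3) divides φ(121) = φ(11^2) = 11·(11−1) = 110 = 2 · 5 · 11.
Divisors of 110: 1, 2, 5, 10, 11, 22, 55, 110.
Check 3^d mod 121 for each divisor in increasing order:
3^1 ≡ 3 (mod 121)
3^2 ≡ 9 (mod 121)
3^5 ≡ 1 (mod 121) ✓
So ord_121(3) = 5, hence |⟨3⟩| = 5.
The index is φ(121) / ord(3) = 110 / 5 = 22.

22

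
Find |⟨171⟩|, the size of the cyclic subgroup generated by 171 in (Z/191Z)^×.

190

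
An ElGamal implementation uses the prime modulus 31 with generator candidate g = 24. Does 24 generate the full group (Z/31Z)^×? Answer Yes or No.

φ(31) = 31 − 1 = 30 = 2 · 3 · 5.
An element g generates (Z/31Z)^× iff g^(30/q) ≢ 1 (mod 31) for each prime q ∈ {2, 3, 5}.
24^15 ≡ 30 (mod 31)  [q = 2: ≢ 1 ✓]
24^10 ≡ 25 (mod 31)  [q = 3: ≢ 1 ✓]
24^6 ≡ 4 (mod 31)  [q = 5: ≢ 1 ✓]
None equal 1, so ord_31(24) = 30: 24 is a primitive root.

Yes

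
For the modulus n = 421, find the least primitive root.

2

φ(421) = 421 − 1 = 420 = 2^2 · 3 · 5 · 7.
Test candidates g = 2, 3, … against the prime factors q ∈ {2, 3, 5, 7} of φ(421): g is a generator iff g^(420/q) ≢ 1 for every such q.
g = 2: 2^210 ≡ 420; 2^140 ≡ 400; 2^84 ≡ 279; 2^60 ≡ 370 — none is 1, so 2 is a primitive root.
Hence the least primitive root of 421 is 2.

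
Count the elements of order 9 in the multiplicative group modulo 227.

0

φ(227) = 227 − 1 = 226 = 2 · 113.
Since (Z/227Z)^× is cyclic of order 226, the number of elements of order d is φ(d) when d | 226 and 0 otherwise.
Here 226 is not a multiple of 9, so there are no elements of order 9.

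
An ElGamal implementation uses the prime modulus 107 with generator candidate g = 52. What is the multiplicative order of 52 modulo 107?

Since 52 ∈ (Z/107Z)^×, its order divides φ(107) = 107 − 1 = 106 = 2 · 53.
Divisors of 106: 1, 2, 53, 106.
Test each divisor d:
52^1 ≡ 52
52^2 ≡ 29
52^53 ≡ 1
Hence ord(52) = 53.

53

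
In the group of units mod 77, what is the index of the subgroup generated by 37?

4

By Lagrange's theorem, ord_77(37) divides φ(77) = φ(7·11) = (7−1)·(11−1) = 6·10 = 60 = 2^2 · 3 · 5.
Divisors of 60: 1, 2, 3, 4, 5, 6, 10, 12, 15, 20, 30, 60.
Check 37^d mod 77 for each divisor in increasing order:
37^1 ≡ 37 (mod 77)
37^2 ≡ 60 (mod 77)
37^3 ≡ 64 (mod 77)
37^4 ≡ 58 (mod 77)
37^5 ≡ 67 (mod 77)
37^6 ≡ 15 (mod 77)
37^10 ≡ 23 (mod 77)
37^12 ≡ 71 (mod 77)
37^15 ≡ 1 (mod 77) ✓
Thus |⟨37⟩| = ord(37) = 15.
Index = |(Z/77Z)^×| / |⟨37⟩| = 60 / 15 = 4.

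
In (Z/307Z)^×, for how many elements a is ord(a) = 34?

φ(307) = 307 − 1 = 306 = 2 · 3^2 · 17.
In a cyclic group of order 306, there are φ(d) elements of order d for each divisor d of 306, and zero for non-divisors.
34 = 2 · 17 divides 306, and φ(34) = 16.

16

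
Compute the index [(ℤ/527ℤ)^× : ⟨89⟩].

24

By Lagrange's theorem, ord_527(89) divides φ(527) = φ(17·31) = (17−1)·(31−1) = 16·30 = 480 = 2^5 · 3 · 5.
Divisors of 480: 1, 2, 3, 4, 5, 6, 8, 10, 12, 15, 16, 20, 24, 30, 32, 40, 48, 60, 80, 96, 120, 160, 240, 480.
Evaluate successive powers at the divisors of 480:
89^1 ≡ 89 (mod 527)
89^2 ≡ 16 (mod 527)
89^3 ≡ 370 (mod 527)
89^4 ≡ 256 (mod 527)
89^5 ≡ 123 (mod 527)
89^6 ≡ 407 (mod 527)
89^8 ≡ 188 (mod 527)
89^10 ≡ 373 (mod 527)
89^12 ≡ 171 (mod 527)
89^15 ≡ 30 (mod 527)
89^16 ≡ 35 (mod 527)
89^20 ≡ 1 (mod 527) ✓
The order of 89 is 20, so the subgroup it generates has 20 elements.
Index = |(Z/527Z)^×| / |⟨89⟩| = 480 / 20 = 24.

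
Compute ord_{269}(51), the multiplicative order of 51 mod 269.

Since 51 ∈ (Z/269Z)^×, its order divides φ(269) = 269 − 1 = 268 = 2^2 · 67.
Divisors of 268: 1, 2, 4, 67, 134, 268.
Check 51^d mod 269 for each divisor in increasing order:
51^1 ≡ 51 (mod 269)
51^2 ≡ 180 (mod 269)
51^4 ≡ 120 (mod 269)
51^67 ≡ 268 (mod 269)
51^134 ≡ 1 (mod 269) ✓
Hence ord(51) = 134.

134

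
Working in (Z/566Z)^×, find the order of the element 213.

By Lagrange's theorem, ord_566(213) divides φ(566) = φ(2)·φ(283) = 1·282 = 282 = 2 · 3 · 47.
Divisors of 282: 1, 2, 3, 6, 47, 94, 141, 282.
Check 213^d mod 566 for each divisor in increasing order:
213^1 ≡ 213 (mod 566)
213^2 ≡ 89 (mod 566)
213^3 ≡ 279 (mod 566)
213^6 ≡ 299 (mod 566)
213^47 ≡ 239 (mod 566)
213^94 ≡ 521 (mod 566)
213^141 ≡ 565 (mod 566)
213^282 ≡ 1 (mod 566) ✓
The smallest such exponent is 282, so the order of 213 is 282.

282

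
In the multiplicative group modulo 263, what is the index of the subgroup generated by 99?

2

By Lagrange's theorem, ord_263(99) divides φ(263) = 263 − 1 = 262 = 2 · 131.
Divisors of 262: 1, 2, 131, 262.
Compute 99^d (mod 263) for the divisors d until we hit 1:
99^1 ≡ 99 (mod 263)
99^2 ≡ 70 (mod 263)
99^131 ≡ 1 (mod 263) ✓
Thus |⟨99⟩| = ord(99) = 131.
Index = |(Z/263Z)^×| / |⟨99⟩| = 262 / 131 = 2.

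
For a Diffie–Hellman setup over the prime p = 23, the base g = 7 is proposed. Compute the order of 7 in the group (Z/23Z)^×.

22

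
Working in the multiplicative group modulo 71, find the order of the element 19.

Since 19 ∈ (Z/71Z)^×, its order divides φ(71) = 71 − 1 = 70 = 2 · 5 · 7.
Divisors of 70: 1, 2, 5, 7, 10, 14, 35, 70.
Evaluate successive powers at the divisors of 70:
19^1 ≡ 19 (mod 71)
19^2 ≡ 6 (mod 71)
19^5 ≡ 45 (mod 71)
19^7 ≡ 57 (mod 71)
19^10 ≡ 37 (mod 71)
19^14 ≡ 54 (mod 71)
19^35 ≡ 1 (mod 71) ✓
Hence ord(19) = 35.

35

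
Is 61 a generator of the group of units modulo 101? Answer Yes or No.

φ(101) = 101 − 1 = 100 = 2^2 · 5^2.
An element g generates (Z/101Z)^× iff g^(100/q) ≢ 1 (mod 101) for each prime q ∈ {2, 5}.
61^50 ≡ 100 (mod 101)  [q = 2: ≢ 1 ✓]
61^20 ≡ 36 (mod 101)  [q = 5: ≢ 1 ✓]
All checks pass, so 61 has order 100 and is a primitive root modulo 101.

Yes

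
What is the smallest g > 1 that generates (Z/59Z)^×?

φ(59) = 59 − 1 = 58 = 2 · 29.
Test candidates g = 2, 3, … against the prime factors q ∈ {2, 29} of φ(59): g is a generator iff g^(58/q) ≢ 1 for every such q.
g = 2: 2^29 ≡ 58; 2^2 ≡ 4 — none is 1, so 2 is a primitive root.
Hence the least primitive root of 59 is 2.

2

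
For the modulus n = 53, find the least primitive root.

φ(53) = 53 − 1 = 52 = 2^2 · 13.
Test candidates g = 2, 3, … against the prime factors q ∈ {2, 13} of φ(53): g is a generator iff g^(52/q) ≢ 1 for every such q.
g = 2: 2^26 ≡ 52; 2^4 ≡ 16 — none is 1, so 2 is a primitive root.
The smallest primitive root modulo 53 is 2.

2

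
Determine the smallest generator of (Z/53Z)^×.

φ(53) = 53 − 1 = 52 = 2^2 · 13.
g is a primitive root iff g^(52/q) ≢ 1 (mod 53) for each prime q ∈ {2, 13}.
g = 2: 2^26 ≡ 52; 2^4 ≡ 16 — none is 1, so 2 is a primitive root.
So 2 is the smallest generator of (Z/53Z)^×.

2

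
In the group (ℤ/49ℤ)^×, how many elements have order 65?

0

φ(49) = φ(7^2) = 7·(7−1) = 42 = 2 · 3 · 7.
Since (Z/49Z)^× is cyclic of order 42, the number of elements of order d is φ(d) when d | 42 and 0 otherwise.
65 does not divide 42, so no element of (Z/49Z)^× has order 65.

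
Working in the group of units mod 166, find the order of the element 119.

ord(119) | φ(166) = φ(2)·φ(83) = 1·82 = 82 = 2 · 41.
Divisors of 82: 1, 2, 41, 82.
Check 119^d mod 166 for each divisor in increasing order:
119^1 ≡ 119 (mod 166)
119^2 ≡ 51 (mod 166)
119^41 ≡ 1 (mod 166) ✓
So ord_166(119) = 41.

41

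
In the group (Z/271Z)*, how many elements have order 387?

0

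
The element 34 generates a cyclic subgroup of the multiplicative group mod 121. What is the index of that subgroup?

Since 34 ∈ (Z/121Z)^×, its order divides φ(121) = φ(11^2) = 11·(11−1) = 110 = 2 · 5 · 11.
Divisors of 110: 1, 2, 5, 10, 11, 22, 55, 110.
Test each divisor d:
34^1 ≡ 34 (mod 121)
34^2 ≡ 67 (mod 121)
34^5 ≡ 45 (mod 121)
34^10 ≡ 89 (mod 121)
34^11 ≡ 1 (mod 121) ✓
Thus |⟨34⟩| = ord(34) = 11.
[(Z/121Z)^× : ⟨34⟩] = 110/11 = 10.

10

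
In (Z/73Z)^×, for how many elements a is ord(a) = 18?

φ(73) = 73 − 1 = 72 = 2^3 · 3^2.
(Z/73Z)^× is cyclic (|G| = 72); a cyclic group of order m has exactly φ(d) elements of each order d | m, and none otherwise.
18 = 2 · 3^2 divides 72, and φ(18) = 6.

6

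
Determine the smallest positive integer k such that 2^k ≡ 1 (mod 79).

39

The order of 2 must divide φ(79) = 79 − 1 = 78 = 2 · 3 · 13.
Divisors of 78: 1, 2, 3, 6, 13, 26, 39, 78.
Check 2^d mod 79 for each divisor in increasing order:
2^1 ≡ 2 (mod 79)
2^2 ≡ 4 (mod 79)
2^3 ≡ 8 (mod 79)
2^6 ≡ 64 (mod 79)
2^13 ≡ 55 (mod 79)
2^26 ≡ 23 (mod 79)
2^39 ≡ 1 (mod 79) ✓
The smallest such exponent is 39, so the order of 2 is 39.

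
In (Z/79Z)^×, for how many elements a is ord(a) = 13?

φ(79) = 79 − 1 = 78 = 2 · 3 · 13.
Since (Z/79Z)^× is cyclic of order 78, the number of elements of order d is φ(d) when d | 78 and 0 otherwise.
13 | 78, and φ(13) = 13 − 1 = 12.

12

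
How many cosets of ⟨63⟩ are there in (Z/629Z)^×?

12

By Lagrange's theorem, ord_629(63) divides φ(629) = φ(17·37) = (17−1)·(37−1) = 16·36 = 576 = 2^6 · 3^2.
Divisors of 576: 1, 2, 3, 4, 6, 8, 9, 12, 16, 18, 24, 32, 36, 48, 64, 72, 96, 144, 192, 288, 576.
Compute 63^d (mod 629) for the divisors d until we hit 1:
63^1 ≡ 63
63^2 ≡ 195
63^3 ≡ 334
63^4 ≡ 285
63^6 ≡ 223
63^8 ≡ 84
63^9 ≡ 260
63^12 ≡ 38
63^16 ≡ 137
63^18 ≡ 297
63^24 ≡ 186
63^32 ≡ 528
63^36 ≡ 149
63^48 ≡ 1
So ord_629(63) = 48, hence |⟨63⟩| = 48.
Index = |(Z/629Z)^×| / |⟨63⟩| = 576 / 48 = 12.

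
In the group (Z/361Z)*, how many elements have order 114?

φ(361) = φ(19^2) = 19·(19−1) = 342 = 2 · 3^2 · 19.
(Z/361Z)^× is cyclic (|G| = 342); a cyclic group of order m has exactly φ(d) elements of each order d | m, and none otherwise.
114 = 2 · 3 · 19 divides 342, and φ(114) = 36.

36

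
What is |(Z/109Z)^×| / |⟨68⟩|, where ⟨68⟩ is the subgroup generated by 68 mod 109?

9

By Lagrange's theorem, ord_109(68) divides φ(109) = 109 − 1 = 108 = 2^2 · 3^3.
Divisors of 108: 1, 2, 3, 4, 6, 9, 12, 18, 27, 36, 54, 108.
Check 68^d mod 109 for each divisor in increasing order:
68^1 ≡ 68 (mod 109)
68^2 ≡ 46 (mod 109)
68^3 ≡ 76 (mod 109)
68^4 ≡ 45 (mod 109)
68^6 ≡ 108 (mod 109)
68^9 ≡ 33 (mod 109)
68^12 ≡ 1 (mod 109) ✓
The order of 68 is 12, so the subgroup it generates has 12 elements.
Index = |(Z/109Z)^×| / |⟨68⟩| = 108 / 12 = 9.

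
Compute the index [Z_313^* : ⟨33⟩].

ord(33) | φ(313) = 313 − 1 = 312 = 2^3 · 3 · 13.
Divisors of 312: 1, 2, 3, 4, 6, 8, 12, 13, 24, 26, 39, 52, 78, 104, 156, 312.
Test each divisor d:
33^1 ≡ 33
33^2 ≡ 150
33^3 ≡ 255
33^4 ≡ 277
33^6 ≡ 234
33^8 ≡ 44
33^12 ≡ 294
33^13 ≡ 312
33^24 ≡ 48
33^26 ≡ 1
The order of 33 is 26, so the subgroup it generates has 26 elements.
Index = |(Z/313Z)^×| / |⟨33⟩| = 312 / 26 = 12.

12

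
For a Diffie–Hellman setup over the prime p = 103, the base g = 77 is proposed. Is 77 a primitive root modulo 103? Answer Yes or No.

φ(103) = 103 − 1 = 102 = 2 · 3 · 17.
It suffices to check that the order of 77 is not a proper divisor of 102: compute 77^(102/q) for q ∈ {2, 3, 17}.
77^51 ≡ 102 (mod 103)  [q = 2: ≢ 1 ✓]
77^34 ≡ 46 (mod 103)  [q = 3: ≢ 1 ✓]
77^6 ≡ 30 (mod 103)  [q = 17: ≢ 1 ✓]
None equal 1, so ord_103(77) = 102: 77 is a primitive root.

Yes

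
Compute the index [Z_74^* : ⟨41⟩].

2

By Lagrange's theorem, ord_74(41) divides φ(74) = φ(2)·φ(37) = 1·36 = 36 = 2^2 · 3^2.
Divisors of 36: 1, 2, 3, 4, 6, 9, 12, 18, 36.
Test each divisor d:
41^1 ≡ 41
41^2 ≡ 53
41^3 ≡ 27
41^4 ≡ 71
41^6 ≡ 63
41^9 ≡ 73
41^12 ≡ 47
41^18 ≡ 1
Thus |⟨41⟩| = ord(41) = 18.
[(Z/74Z)^× : ⟨41⟩] = 36/18 = 2.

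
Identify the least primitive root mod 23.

5

φ(23) = 23 − 1 = 22 = 2 · 11.
g is a primitive root iff g^(22/q) ≢ 1 (mod 23) for each prime q ∈ {2, 11}.
g = 2: 2^11 ≡ 1 — hits 1, so not a primitive root.
g = 3: 3^11 ≡ 1 — hits 1, so not a primitive root.
g = 4: 4^11 ≡ 1 — hits 1, so not a primitive root.
g = 5: 5^11 ≡ 22; 5^2 ≡ 2 — none is 1, so 5 is a primitive root.
The smallest primitive root modulo 23 is 5.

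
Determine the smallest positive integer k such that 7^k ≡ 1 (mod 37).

By Lagrange's theorem, ord_37(7) divides φ(37) = 37 − 1 = 36 = 2^2 · 3^2.
Divisors of 36: 1, 2, 3, 4, 6, 9, 12, 18, 36.
Test each divisor d:
7^1 ≡ 7 (mod 37)
7^2 ≡ 12 (mod 37)
7^3 ≡ 10 (mod 37)
7^4 ≡ 33 (mod 37)
7^6 ≡ 26 (mod 37)
7^9 ≡ 1 (mod 37) ✓
Therefore the multiplicative order of 7 modulo 37 is 9.

9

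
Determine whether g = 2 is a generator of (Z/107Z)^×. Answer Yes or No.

Yes

φ(107) = 107 − 1 = 106 = 2 · 53.
It suffices to check that the order of 2 is not a proper divisor of 106: compute 2^(106/q) for q ∈ {2, 53}.
2^53 ≡ 106 (mod 107)  [q = 2: ≢ 1 ✓]
2^2 ≡ 4 (mod 107)  [q = 53: ≢ 1 ✓]
None equal 1, so ord_107(2) = 106: 2 is a primitive root.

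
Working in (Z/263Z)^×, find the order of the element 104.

Since 104 ∈ (Z/263Z)^×, its order divides φ(263) = 263 − 1 = 262 = 2 · 131.
Divisors of 262: 1, 2, 131, 262.
Evaluate successive powers at the divisors of 262:
104^1 ≡ 104
104^2 ≡ 33
104^131 ≡ 1
So ord_263(104) = 131.

131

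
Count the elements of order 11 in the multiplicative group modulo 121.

φ(121) = φ(11^2) = 11·(11−1) = 110 = 2 · 5 · 11.
In a cyclic group of order 110, there are φ(d) elements of order d for each divisor d of 110, and zero for non-divisors.
11 | 110, and φ(11) = 11 − 1 = 10.

10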